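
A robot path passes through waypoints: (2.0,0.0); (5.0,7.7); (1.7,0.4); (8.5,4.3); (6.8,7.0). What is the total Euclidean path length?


Segment lengths:
  seg1 = sqrt((3.0)^2 + (7.7)^2) = 8.2638
  seg2 = sqrt((-3.3)^2 + (-7.3)^2) = 8.0112
  seg3 = sqrt((6.8)^2 + (3.9)^2) = 7.839
  seg4 = sqrt((-1.7)^2 + (2.7)^2) = 3.1906
Total = 27.3046


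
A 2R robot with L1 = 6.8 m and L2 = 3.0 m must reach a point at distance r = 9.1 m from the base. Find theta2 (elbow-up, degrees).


cos(theta2) = (r^2 - L1^2 - L2^2) / (2*L1*L2)
cos(theta2) = (82.81 - 46.24 - 9.0) / 40.8
cos(theta2) = 0.675735
theta2 = 47.4887 degrees


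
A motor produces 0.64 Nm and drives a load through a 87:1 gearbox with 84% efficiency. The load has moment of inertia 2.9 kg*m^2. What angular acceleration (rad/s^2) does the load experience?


tau_out = tau_motor * N * eta
= 0.64 * 87 * 0.84 = 46.7712 Nm
alpha = tau_out / I = 46.7712 / 2.9
= 16.128 rad/s^2


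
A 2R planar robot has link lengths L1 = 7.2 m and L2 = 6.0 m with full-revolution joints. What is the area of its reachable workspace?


r_max = L1 + L2 = 13.2 m
r_min = |L1 - L2| = 1.2 m
Area = pi*(r_max^2 - r_min^2)
= pi*(174.24 - 1.44)
= pi * 172.8
= 542.8672 m^2


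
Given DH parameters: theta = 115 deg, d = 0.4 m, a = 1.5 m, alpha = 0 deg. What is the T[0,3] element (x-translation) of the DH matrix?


T[0,3] = a * cos(theta)
= 1.5 * cos(115 deg)
= 1.5 * -0.4226
= -0.6339


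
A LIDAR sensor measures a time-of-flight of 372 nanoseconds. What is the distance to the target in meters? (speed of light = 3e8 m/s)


tof = 372 ns = 3.72e-07 s
dist = c * tof / 2
= 3e8 * 3.72e-07 / 2
= 55.8 m


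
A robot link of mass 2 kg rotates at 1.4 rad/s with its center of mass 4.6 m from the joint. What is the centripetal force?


F = m * omega^2 * r
= 2 * 1.4^2 * 4.6
= 2 * 1.96 * 4.6
= 18.032 N


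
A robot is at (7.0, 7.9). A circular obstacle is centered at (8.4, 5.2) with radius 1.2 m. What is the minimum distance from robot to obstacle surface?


center_dist = sqrt((7.0-8.4)^2 + (7.9-5.2)^2)
= sqrt(1.96 + 7.29)
= 3.0414
min_dist = center_dist - radius = 3.0414 - 1.2 = 1.8414 m


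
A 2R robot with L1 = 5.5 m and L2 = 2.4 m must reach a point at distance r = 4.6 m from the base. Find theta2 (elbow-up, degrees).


cos(theta2) = (r^2 - L1^2 - L2^2) / (2*L1*L2)
cos(theta2) = (21.16 - 30.25 - 5.76) / 26.4
cos(theta2) = -0.5625
theta2 = 124.2289 degrees


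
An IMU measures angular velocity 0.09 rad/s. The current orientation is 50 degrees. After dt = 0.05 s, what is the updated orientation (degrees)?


delta_theta = w * dt = 0.09 * 0.05 = 0.0045 rad
= 0.2578 deg
theta_new = 50 + 0.2578 = 50.2578 deg


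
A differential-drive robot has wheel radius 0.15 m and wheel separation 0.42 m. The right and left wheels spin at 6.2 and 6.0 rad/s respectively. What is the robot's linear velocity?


vR = r*wR = 0.15*6.2 = 0.93 m/s
vL = r*wL = 0.15*6.0 = 0.9 m/s
v = (vR+vL)/2 = 0.915 m/s
omega = (vR-vL)/L = 0.0714 rad/s
linear velocity = 0.915 m/s


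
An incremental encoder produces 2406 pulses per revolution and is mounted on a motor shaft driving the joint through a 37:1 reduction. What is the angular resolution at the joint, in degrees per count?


counts per rev = 2406
effective counts at joint = 2406 * 37 = 89022
resolution = 360 / 89022
= 0.004 deg/count


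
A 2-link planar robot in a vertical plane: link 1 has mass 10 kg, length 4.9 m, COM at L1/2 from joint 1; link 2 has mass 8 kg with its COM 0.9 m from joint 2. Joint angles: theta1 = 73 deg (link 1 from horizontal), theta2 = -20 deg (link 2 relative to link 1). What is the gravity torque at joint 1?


Horizontal distance from joint 1 to link-1 COM:
  x_c1 = (L1/2)*cos(t1) = 2.45 * 0.2924 = 0.7163 m
Horizontal distance from joint 1 to link-2 COM:
  x_c2 = L1*cos(t1) + Lc2*cos(t1+t2)
       = 4.9*0.2924 + 0.9*0.6018 = 1.9743 m
tau1 = m1*g*x_c1 + m2*g*x_c2
     = 10*9.81*0.7163 + 8*9.81*1.9743
     = 70.2701 + 154.9395
     = 225.2096 Nm


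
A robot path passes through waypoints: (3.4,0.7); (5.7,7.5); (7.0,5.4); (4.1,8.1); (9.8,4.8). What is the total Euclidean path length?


Segment lengths:
  seg1 = sqrt((2.3)^2 + (6.8)^2) = 7.1784
  seg2 = sqrt((1.3)^2 + (-2.1)^2) = 2.4698
  seg3 = sqrt((-2.9)^2 + (2.7)^2) = 3.9623
  seg4 = sqrt((5.7)^2 + (-3.3)^2) = 6.5863
Total = 20.1969


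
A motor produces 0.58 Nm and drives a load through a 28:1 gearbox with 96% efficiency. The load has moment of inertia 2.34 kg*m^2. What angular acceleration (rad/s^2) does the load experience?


tau_out = tau_motor * N * eta
= 0.58 * 28 * 0.96 = 15.5904 Nm
alpha = tau_out / I = 15.5904 / 2.34
= 6.6626 rad/s^2


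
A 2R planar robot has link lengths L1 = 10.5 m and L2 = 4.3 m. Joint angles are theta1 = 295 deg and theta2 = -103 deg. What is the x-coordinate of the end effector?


Convert angles to radians: theta1 = 5.1487, theta2 = -1.7977
x = L1*cos(theta1) + L2*cos(theta1+theta2)
x = 4.4375 + -4.206
x = 0.2315


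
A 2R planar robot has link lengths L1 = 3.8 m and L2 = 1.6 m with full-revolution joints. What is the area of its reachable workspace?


r_max = L1 + L2 = 5.4 m
r_min = |L1 - L2| = 2.2 m
Area = pi*(r_max^2 - r_min^2)
= pi*(29.16 - 4.84)
= pi * 24.32
= 76.4035 m^2


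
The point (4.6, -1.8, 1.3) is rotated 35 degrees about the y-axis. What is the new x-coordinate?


Rotation about y-axis: x' = x*cos(theta) + z*sin(theta)
= 4.6 * 0.8192 + 1.3 * 0.5736
= 4.5137


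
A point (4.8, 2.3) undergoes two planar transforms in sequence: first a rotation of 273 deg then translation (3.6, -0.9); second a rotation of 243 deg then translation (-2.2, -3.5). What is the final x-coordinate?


After transform 1:
x1 = cos(273)*4.8 - sin(273)*2.3 + 3.6 = 6.1481
y1 = sin(273)*4.8 + cos(273)*2.3 + -0.9 = -5.573
After transform 2:
x2 = cos(243)*6.1481 - sin(243)*-5.573 + -2.2
= -9.9568


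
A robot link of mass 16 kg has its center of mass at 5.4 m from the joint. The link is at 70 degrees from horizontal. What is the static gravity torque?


tau = m*g*L*cos(angle)
= 16 * 9.81 * 5.4 * cos(70 deg)
= 16 * 9.81 * 5.4 * 0.342
= 289.8908 Nm


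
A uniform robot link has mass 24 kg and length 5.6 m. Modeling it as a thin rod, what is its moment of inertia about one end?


I = (1/3) * m * L^2
= (1/3) * 24 * 5.6^2
= 0.333333 * 24 * 31.36
= 250.88 kg*m^2


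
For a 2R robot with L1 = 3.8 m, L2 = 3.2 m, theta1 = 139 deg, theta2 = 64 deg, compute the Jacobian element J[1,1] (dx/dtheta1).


J[1,1] = -L1*sin(t1) - L2*sin(t1+t2)
= -3.8*sin(139) - 3.2*sin(203)
= -1.2427


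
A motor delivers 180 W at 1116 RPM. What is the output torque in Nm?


omega = 1116 * 2*pi/60 = 116.8672 rad/s
tau = P / omega = 180 / 116.8672
= 1.5402 Nm


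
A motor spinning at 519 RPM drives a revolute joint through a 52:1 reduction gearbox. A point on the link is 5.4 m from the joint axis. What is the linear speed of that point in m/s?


omega_motor = 519 * 2*pi/60 = 54.3496 rad/s
omega_joint = omega_motor / 52 = 1.0452 rad/s
v = omega_joint * r = 1.0452 * 5.4
= 5.644 m/s


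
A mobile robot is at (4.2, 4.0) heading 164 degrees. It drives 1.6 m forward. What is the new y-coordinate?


y_new = y0 + d*sin(theta)
= 4.0 + 1.6*sin(164)
= 4.0 + 0.441
= 4.441


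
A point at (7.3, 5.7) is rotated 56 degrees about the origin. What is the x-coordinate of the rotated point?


x' = x*cos(theta) - y*sin(theta)
cos(56 deg) = 0.5592, sin(56 deg) = 0.829
x' = 7.3 * 0.5592 - 5.7 * 0.829
= 4.0821 - 4.7255
= -0.6434


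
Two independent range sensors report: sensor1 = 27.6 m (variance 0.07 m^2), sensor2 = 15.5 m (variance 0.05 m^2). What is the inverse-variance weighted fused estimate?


w1 = (1/var1) / (1/var1 + 1/var2)
   = 14.2857 / (14.2857 + 20.0) = 0.4167
w2 = 1 - w1 = 0.5833
fused = w1*s1 + w2*s2 = 11.5 + 9.0417
= 20.5417 m


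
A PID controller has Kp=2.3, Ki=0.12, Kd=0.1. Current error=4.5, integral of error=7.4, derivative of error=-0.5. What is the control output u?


u = Kp*e + Ki*int(e) + Kd*de/dt
= 2.3*4.5 + 0.12*7.4 + 0.1*(-0.5)
= 10.35 + 0.888 + -0.05
= 11.188


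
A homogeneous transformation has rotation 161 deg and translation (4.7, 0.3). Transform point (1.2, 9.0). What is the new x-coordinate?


x' = cos(theta)*px - sin(theta)*py + tx
= -0.9455*1.2 - 0.3256*9.0 + 4.7
= 0.6353


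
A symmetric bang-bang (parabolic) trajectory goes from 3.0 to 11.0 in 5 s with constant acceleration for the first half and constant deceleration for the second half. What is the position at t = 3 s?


Symmetric rest-to-rest: each phase covers (pf-p0)/2 in time T/2. 0.5*a*(T/2)^2 = (pf-p0)/2 => a = 4*(pf-p0)/T^2
a = 4*(11.0-3.0)/5^2 = 1.28
t = 3 is in the deceleration phase (t > T/2).
p = pf - 0.5*a*(T-t)^2 = 11.0 - 0.5*1.28*2^2
= 8.44


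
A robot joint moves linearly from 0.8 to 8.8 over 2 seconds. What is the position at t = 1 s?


s = t/T = 1/2 = 0.5
p(t) = p0 + (pf-p0)*s
= 0.8 + (8.8 - 0.8) * 0.5
= 4.8


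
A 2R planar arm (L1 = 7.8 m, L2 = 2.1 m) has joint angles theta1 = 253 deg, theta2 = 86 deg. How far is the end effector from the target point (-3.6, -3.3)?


End effector via forward kinematics:
x = L1*cos(t1) + L2*cos(t1+t2) = -0.32
y = L1*sin(t1) + L2*sin(t1+t2) = -8.2117
Distance to target:
d = sqrt((-3.6 - -0.32)^2 + (-3.3 - -8.2117)^2)
= sqrt(10.7585 + 24.1253)
= 5.9063 m


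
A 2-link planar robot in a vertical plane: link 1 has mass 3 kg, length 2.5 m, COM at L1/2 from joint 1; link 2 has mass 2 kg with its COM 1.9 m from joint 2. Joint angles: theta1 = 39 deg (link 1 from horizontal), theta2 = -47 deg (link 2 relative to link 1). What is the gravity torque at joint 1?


Horizontal distance from joint 1 to link-1 COM:
  x_c1 = (L1/2)*cos(t1) = 1.25 * 0.7771 = 0.9714 m
Horizontal distance from joint 1 to link-2 COM:
  x_c2 = L1*cos(t1) + Lc2*cos(t1+t2)
       = 2.5*0.7771 + 1.9*0.9903 = 3.8244 m
tau1 = m1*g*x_c1 + m2*g*x_c2
     = 3*9.81*0.9714 + 2*9.81*3.8244
     = 28.5893 + 75.0342
     = 103.6235 Nm


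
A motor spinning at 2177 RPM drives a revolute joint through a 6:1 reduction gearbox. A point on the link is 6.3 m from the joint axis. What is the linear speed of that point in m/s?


omega_motor = 2177 * 2*pi/60 = 227.9749 rad/s
omega_joint = omega_motor / 6 = 37.9958 rad/s
v = omega_joint * r = 37.9958 * 6.3
= 239.3737 m/s


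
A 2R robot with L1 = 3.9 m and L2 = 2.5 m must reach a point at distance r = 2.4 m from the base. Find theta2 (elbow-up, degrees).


cos(theta2) = (r^2 - L1^2 - L2^2) / (2*L1*L2)
cos(theta2) = (5.76 - 15.21 - 6.25) / 19.5
cos(theta2) = -0.805128
theta2 = 143.6226 degrees


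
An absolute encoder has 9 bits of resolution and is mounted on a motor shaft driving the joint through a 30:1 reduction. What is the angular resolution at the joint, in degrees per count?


counts = 2^9 = 512
effective counts at joint = 512 * 30 = 15360
resolution = 360 / 15360
= 0.0234 deg/count


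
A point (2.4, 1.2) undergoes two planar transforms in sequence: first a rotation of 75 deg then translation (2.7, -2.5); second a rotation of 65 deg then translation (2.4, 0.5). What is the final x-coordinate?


After transform 1:
x1 = cos(75)*2.4 - sin(75)*1.2 + 2.7 = 2.1621
y1 = sin(75)*2.4 + cos(75)*1.2 + -2.5 = 0.1288
After transform 2:
x2 = cos(65)*2.1621 - sin(65)*0.1288 + 2.4
= 3.197


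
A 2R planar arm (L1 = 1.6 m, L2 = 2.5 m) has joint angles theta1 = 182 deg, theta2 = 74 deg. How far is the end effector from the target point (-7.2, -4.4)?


End effector via forward kinematics:
x = L1*cos(t1) + L2*cos(t1+t2) = -2.2038
y = L1*sin(t1) + L2*sin(t1+t2) = -2.4816
Distance to target:
d = sqrt((-7.2 - -2.2038)^2 + (-4.4 - -2.4816)^2)
= sqrt(24.9617 + 3.6803)
= 5.3518 m


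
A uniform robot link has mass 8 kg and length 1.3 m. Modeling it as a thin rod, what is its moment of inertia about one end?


I = (1/3) * m * L^2
= (1/3) * 8 * 1.3^2
= 0.333333 * 8 * 1.69
= 4.5067 kg*m^2


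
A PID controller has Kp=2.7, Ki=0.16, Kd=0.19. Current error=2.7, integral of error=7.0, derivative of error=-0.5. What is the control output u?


u = Kp*e + Ki*int(e) + Kd*de/dt
= 2.7*2.7 + 0.16*7.0 + 0.19*(-0.5)
= 7.29 + 1.12 + -0.095
= 8.315


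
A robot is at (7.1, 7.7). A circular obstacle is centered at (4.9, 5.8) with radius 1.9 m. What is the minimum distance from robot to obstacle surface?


center_dist = sqrt((7.1-4.9)^2 + (7.7-5.8)^2)
= sqrt(4.84 + 3.61)
= 2.9069
min_dist = center_dist - radius = 2.9069 - 1.9 = 1.0069 m


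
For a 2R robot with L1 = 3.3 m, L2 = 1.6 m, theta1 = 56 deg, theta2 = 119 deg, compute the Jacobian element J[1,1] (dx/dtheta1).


J[1,1] = -L1*sin(t1) - L2*sin(t1+t2)
= -3.3*sin(56) - 1.6*sin(175)
= -2.8753


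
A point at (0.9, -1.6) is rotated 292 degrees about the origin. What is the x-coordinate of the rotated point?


x' = x*cos(theta) - y*sin(theta)
cos(292 deg) = 0.3746, sin(292 deg) = -0.9272
x' = 0.9 * 0.3746 - -1.6 * -0.9272
= 0.3371 - 1.4835
= -1.1463


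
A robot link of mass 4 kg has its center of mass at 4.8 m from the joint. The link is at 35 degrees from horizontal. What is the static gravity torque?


tau = m*g*L*cos(angle)
= 4 * 9.81 * 4.8 * cos(35 deg)
= 4 * 9.81 * 4.8 * 0.8192
= 154.2889 Nm


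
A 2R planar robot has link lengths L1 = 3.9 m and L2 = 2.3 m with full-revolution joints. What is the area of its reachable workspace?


r_max = L1 + L2 = 6.2 m
r_min = |L1 - L2| = 1.6 m
Area = pi*(r_max^2 - r_min^2)
= pi*(38.44 - 2.56)
= pi * 35.88
= 112.7203 m^2


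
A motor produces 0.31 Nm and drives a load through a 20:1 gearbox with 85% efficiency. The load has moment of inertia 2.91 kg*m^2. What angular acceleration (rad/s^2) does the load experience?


tau_out = tau_motor * N * eta
= 0.31 * 20 * 0.85 = 5.27 Nm
alpha = tau_out / I = 5.27 / 2.91
= 1.811 rad/s^2


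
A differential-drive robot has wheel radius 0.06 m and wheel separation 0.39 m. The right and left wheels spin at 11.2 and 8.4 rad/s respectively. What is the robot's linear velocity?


vR = r*wR = 0.06*11.2 = 0.672 m/s
vL = r*wL = 0.06*8.4 = 0.504 m/s
v = (vR+vL)/2 = 0.588 m/s
omega = (vR-vL)/L = 0.4308 rad/s
linear velocity = 0.588 m/s


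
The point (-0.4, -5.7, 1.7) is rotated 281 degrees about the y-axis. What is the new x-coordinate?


Rotation about y-axis: x' = x*cos(theta) + z*sin(theta)
= -0.4 * 0.1908 + 1.7 * -0.9816
= -1.7451


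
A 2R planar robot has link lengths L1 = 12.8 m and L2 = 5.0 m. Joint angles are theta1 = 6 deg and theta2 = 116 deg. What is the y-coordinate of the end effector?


Convert angles to radians: theta1 = 0.1047, theta2 = 2.0246
y = L1*sin(theta1) + L2*sin(theta1+theta2)
y = 1.338 + 4.2402
y = 5.5782


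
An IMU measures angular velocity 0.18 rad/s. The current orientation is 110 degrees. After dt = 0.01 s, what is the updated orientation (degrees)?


delta_theta = w * dt = 0.18 * 0.01 = 0.0018 rad
= 0.1031 deg
theta_new = 110 + 0.1031 = 110.1031 deg


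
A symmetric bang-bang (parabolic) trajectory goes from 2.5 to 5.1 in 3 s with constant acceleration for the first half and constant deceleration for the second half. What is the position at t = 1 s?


Symmetric rest-to-rest: each phase covers (pf-p0)/2 in time T/2. 0.5*a*(T/2)^2 = (pf-p0)/2 => a = 4*(pf-p0)/T^2
a = 4*(5.1-2.5)/3^2 = 1.1556
t = 1 is in the acceleration phase (t <= T/2).
p = p0 + 0.5*a*t^2 = 2.5 + 0.5*1.1556*1^2
= 3.0778


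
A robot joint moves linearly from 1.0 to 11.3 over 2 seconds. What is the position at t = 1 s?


s = t/T = 1/2 = 0.5
p(t) = p0 + (pf-p0)*s
= 1.0 + (11.3 - 1.0) * 0.5
= 6.15


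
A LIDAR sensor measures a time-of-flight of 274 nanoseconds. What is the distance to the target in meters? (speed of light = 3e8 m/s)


tof = 274 ns = 2.74e-07 s
dist = c * tof / 2
= 3e8 * 2.74e-07 / 2
= 41.1 m


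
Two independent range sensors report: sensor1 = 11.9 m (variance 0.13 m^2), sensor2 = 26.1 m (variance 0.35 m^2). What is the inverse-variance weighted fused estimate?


w1 = (1/var1) / (1/var1 + 1/var2)
   = 7.6923 / (7.6923 + 2.8571) = 0.7292
w2 = 1 - w1 = 0.2708
fused = w1*s1 + w2*s2 = 8.6771 + 7.0688
= 15.7458 m


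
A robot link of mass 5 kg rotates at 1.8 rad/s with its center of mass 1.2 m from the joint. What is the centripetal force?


F = m * omega^2 * r
= 5 * 1.8^2 * 1.2
= 5 * 3.24 * 1.2
= 19.44 N


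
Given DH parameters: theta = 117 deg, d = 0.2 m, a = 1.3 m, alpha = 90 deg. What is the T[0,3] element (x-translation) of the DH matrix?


T[0,3] = a * cos(theta)
= 1.3 * cos(117 deg)
= 1.3 * -0.454
= -0.5902


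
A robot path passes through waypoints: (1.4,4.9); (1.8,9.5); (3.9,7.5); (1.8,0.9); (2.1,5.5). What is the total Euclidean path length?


Segment lengths:
  seg1 = sqrt((0.4)^2 + (4.6)^2) = 4.6174
  seg2 = sqrt((2.1)^2 + (-2.0)^2) = 2.9
  seg3 = sqrt((-2.1)^2 + (-6.6)^2) = 6.926
  seg4 = sqrt((0.3)^2 + (4.6)^2) = 4.6098
Total = 19.0532


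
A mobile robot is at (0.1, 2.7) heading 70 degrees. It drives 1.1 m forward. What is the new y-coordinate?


y_new = y0 + d*sin(theta)
= 2.7 + 1.1*sin(70)
= 2.7 + 1.0337
= 3.7337


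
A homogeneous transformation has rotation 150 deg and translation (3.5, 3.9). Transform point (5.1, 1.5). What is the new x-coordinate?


x' = cos(theta)*px - sin(theta)*py + tx
= -0.866*5.1 - 0.5*1.5 + 3.5
= -1.6667


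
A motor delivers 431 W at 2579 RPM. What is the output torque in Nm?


omega = 2579 * 2*pi/60 = 270.0722 rad/s
tau = P / omega = 431 / 270.0722
= 1.5959 Nm


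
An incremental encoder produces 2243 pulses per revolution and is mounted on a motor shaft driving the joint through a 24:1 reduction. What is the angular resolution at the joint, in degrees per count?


counts per rev = 2243
effective counts at joint = 2243 * 24 = 53832
resolution = 360 / 53832
= 0.0067 deg/count


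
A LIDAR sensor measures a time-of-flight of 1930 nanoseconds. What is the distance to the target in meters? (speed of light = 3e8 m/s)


tof = 1930 ns = 1.93e-06 s
dist = c * tof / 2
= 3e8 * 1.93e-06 / 2
= 289.5 m


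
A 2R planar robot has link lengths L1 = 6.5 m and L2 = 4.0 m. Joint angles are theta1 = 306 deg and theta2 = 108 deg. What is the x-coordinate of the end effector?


Convert angles to radians: theta1 = 5.3407, theta2 = 1.885
x = L1*cos(theta1) + L2*cos(theta1+theta2)
x = 3.8206 + 2.3511
x = 6.1717


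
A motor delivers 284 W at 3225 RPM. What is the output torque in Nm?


omega = 3225 * 2*pi/60 = 337.7212 rad/s
tau = P / omega = 284 / 337.7212
= 0.8409 Nm


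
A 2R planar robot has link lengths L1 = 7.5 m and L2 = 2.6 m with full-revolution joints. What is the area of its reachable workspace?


r_max = L1 + L2 = 10.1 m
r_min = |L1 - L2| = 4.9 m
Area = pi*(r_max^2 - r_min^2)
= pi*(102.01 - 24.01)
= pi * 78.0
= 245.0442 m^2


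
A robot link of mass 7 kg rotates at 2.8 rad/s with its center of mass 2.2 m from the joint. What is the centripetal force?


F = m * omega^2 * r
= 7 * 2.8^2 * 2.2
= 7 * 7.84 * 2.2
= 120.736 N


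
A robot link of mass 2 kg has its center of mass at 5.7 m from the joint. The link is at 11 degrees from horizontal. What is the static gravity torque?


tau = m*g*L*cos(angle)
= 2 * 9.81 * 5.7 * cos(11 deg)
= 2 * 9.81 * 5.7 * 0.9816
= 109.7793 Nm


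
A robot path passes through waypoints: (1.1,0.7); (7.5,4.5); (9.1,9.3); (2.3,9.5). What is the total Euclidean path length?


Segment lengths:
  seg1 = sqrt((6.4)^2 + (3.8)^2) = 7.4431
  seg2 = sqrt((1.6)^2 + (4.8)^2) = 5.0596
  seg3 = sqrt((-6.8)^2 + (0.2)^2) = 6.8029
Total = 19.3057


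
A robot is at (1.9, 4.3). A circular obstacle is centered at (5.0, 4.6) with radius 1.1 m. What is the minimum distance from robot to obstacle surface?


center_dist = sqrt((1.9-5.0)^2 + (4.3-4.6)^2)
= sqrt(9.61 + 0.09)
= 3.1145
min_dist = center_dist - radius = 3.1145 - 1.1 = 2.0145 m


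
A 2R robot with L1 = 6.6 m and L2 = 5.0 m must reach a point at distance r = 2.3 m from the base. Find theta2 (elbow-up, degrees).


cos(theta2) = (r^2 - L1^2 - L2^2) / (2*L1*L2)
cos(theta2) = (5.29 - 43.56 - 25.0) / 66.0
cos(theta2) = -0.958636
theta2 = 163.463 degrees


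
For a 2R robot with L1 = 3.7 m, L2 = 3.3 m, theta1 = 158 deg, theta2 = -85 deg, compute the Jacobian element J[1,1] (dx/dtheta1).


J[1,1] = -L1*sin(t1) - L2*sin(t1+t2)
= -3.7*sin(158) - 3.3*sin(73)
= -4.5419


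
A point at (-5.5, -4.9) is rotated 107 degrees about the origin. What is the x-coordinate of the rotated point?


x' = x*cos(theta) - y*sin(theta)
cos(107 deg) = -0.2924, sin(107 deg) = 0.9563
x' = -5.5 * -0.2924 - -4.9 * 0.9563
= 1.608 - -4.6859
= 6.2939


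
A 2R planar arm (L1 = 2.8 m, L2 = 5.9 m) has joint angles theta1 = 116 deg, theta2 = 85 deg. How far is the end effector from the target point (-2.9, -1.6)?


End effector via forward kinematics:
x = L1*cos(t1) + L2*cos(t1+t2) = -6.7356
y = L1*sin(t1) + L2*sin(t1+t2) = 0.4023
Distance to target:
d = sqrt((-2.9 - -6.7356)^2 + (-1.6 - 0.4023)^2)
= sqrt(14.7115 + 4.009)
= 4.3267 m


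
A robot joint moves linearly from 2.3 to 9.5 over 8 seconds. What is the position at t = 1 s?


s = t/T = 1/8 = 0.125
p(t) = p0 + (pf-p0)*s
= 2.3 + (9.5 - 2.3) * 0.125
= 3.2


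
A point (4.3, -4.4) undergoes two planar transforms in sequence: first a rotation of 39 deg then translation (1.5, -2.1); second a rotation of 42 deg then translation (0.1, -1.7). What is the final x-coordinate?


After transform 1:
x1 = cos(39)*4.3 - sin(39)*-4.4 + 1.5 = 7.6107
y1 = sin(39)*4.3 + cos(39)*-4.4 + -2.1 = -2.8134
After transform 2:
x2 = cos(42)*7.6107 - sin(42)*-2.8134 + 0.1
= 7.6384


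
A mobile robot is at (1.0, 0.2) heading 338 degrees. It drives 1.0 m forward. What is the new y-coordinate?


y_new = y0 + d*sin(theta)
= 0.2 + 1.0*sin(338)
= 0.2 + -0.3746
= -0.1746


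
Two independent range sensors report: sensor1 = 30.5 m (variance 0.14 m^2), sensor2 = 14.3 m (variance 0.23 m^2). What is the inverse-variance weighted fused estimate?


w1 = (1/var1) / (1/var1 + 1/var2)
   = 7.1429 / (7.1429 + 4.3478) = 0.6216
w2 = 1 - w1 = 0.3784
fused = w1*s1 + w2*s2 = 18.9595 + 5.4108
= 24.3703 m


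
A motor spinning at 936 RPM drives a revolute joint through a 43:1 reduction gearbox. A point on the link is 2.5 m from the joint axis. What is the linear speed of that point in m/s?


omega_motor = 936 * 2*pi/60 = 98.0177 rad/s
omega_joint = omega_motor / 43 = 2.2795 rad/s
v = omega_joint * r = 2.2795 * 2.5
= 5.6987 m/s


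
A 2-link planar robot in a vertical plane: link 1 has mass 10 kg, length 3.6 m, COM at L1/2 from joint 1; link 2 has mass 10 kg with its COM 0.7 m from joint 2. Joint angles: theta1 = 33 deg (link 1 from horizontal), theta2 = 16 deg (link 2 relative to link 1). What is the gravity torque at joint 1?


Horizontal distance from joint 1 to link-1 COM:
  x_c1 = (L1/2)*cos(t1) = 1.8 * 0.8387 = 1.5096 m
Horizontal distance from joint 1 to link-2 COM:
  x_c2 = L1*cos(t1) + Lc2*cos(t1+t2)
       = 3.6*0.8387 + 0.7*0.6561 = 3.4785 m
tau1 = m1*g*x_c1 + m2*g*x_c2
     = 10*9.81*1.5096 + 10*9.81*3.4785
     = 148.0924 + 341.2365
     = 489.3289 Nm


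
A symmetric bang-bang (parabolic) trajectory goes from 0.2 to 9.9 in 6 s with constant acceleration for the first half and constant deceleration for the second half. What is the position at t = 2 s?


Symmetric rest-to-rest: each phase covers (pf-p0)/2 in time T/2. 0.5*a*(T/2)^2 = (pf-p0)/2 => a = 4*(pf-p0)/T^2
a = 4*(9.9-0.2)/6^2 = 1.0778
t = 2 is in the acceleration phase (t <= T/2).
p = p0 + 0.5*a*t^2 = 0.2 + 0.5*1.0778*2^2
= 2.3556


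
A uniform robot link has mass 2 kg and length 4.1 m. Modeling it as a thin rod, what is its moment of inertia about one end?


I = (1/3) * m * L^2
= (1/3) * 2 * 4.1^2
= 0.333333 * 2 * 16.81
= 11.2067 kg*m^2


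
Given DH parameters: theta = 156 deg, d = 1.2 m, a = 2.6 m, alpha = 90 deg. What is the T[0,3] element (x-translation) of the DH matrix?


T[0,3] = a * cos(theta)
= 2.6 * cos(156 deg)
= 2.6 * -0.9135
= -2.3752


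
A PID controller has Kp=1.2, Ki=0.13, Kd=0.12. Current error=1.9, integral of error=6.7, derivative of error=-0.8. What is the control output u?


u = Kp*e + Ki*int(e) + Kd*de/dt
= 1.2*1.9 + 0.13*6.7 + 0.12*(-0.8)
= 2.28 + 0.871 + -0.096
= 3.055


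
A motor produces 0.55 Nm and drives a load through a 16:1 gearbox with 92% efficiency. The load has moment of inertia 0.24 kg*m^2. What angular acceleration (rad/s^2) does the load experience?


tau_out = tau_motor * N * eta
= 0.55 * 16 * 0.92 = 8.096 Nm
alpha = tau_out / I = 8.096 / 0.24
= 33.7333 rad/s^2


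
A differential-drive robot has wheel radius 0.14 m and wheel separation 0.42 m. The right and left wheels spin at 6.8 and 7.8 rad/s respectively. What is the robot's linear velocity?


vR = r*wR = 0.14*6.8 = 0.952 m/s
vL = r*wL = 0.14*7.8 = 1.092 m/s
v = (vR+vL)/2 = 1.022 m/s
omega = (vR-vL)/L = -0.3333 rad/s
linear velocity = 1.022 m/s


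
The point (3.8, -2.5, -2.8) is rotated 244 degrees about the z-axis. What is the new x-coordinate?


Rotation about z-axis: x' = x*cos(theta) - y*sin(theta)
= 3.8 * -0.4384 - -2.5 * -0.8988
= -3.9128


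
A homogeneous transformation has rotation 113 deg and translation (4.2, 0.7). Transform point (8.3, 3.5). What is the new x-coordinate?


x' = cos(theta)*px - sin(theta)*py + tx
= -0.3907*8.3 - 0.9205*3.5 + 4.2
= -2.2648


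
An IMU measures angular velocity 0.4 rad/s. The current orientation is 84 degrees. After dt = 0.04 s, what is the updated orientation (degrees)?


delta_theta = w * dt = 0.4 * 0.04 = 0.016 rad
= 0.9167 deg
theta_new = 84 + 0.9167 = 84.9167 deg


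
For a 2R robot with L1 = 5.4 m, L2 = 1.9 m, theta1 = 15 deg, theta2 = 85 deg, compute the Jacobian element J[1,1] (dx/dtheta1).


J[1,1] = -L1*sin(t1) - L2*sin(t1+t2)
= -5.4*sin(15) - 1.9*sin(100)
= -3.2688


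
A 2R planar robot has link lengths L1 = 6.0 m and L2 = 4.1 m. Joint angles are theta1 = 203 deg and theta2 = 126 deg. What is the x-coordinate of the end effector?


Convert angles to radians: theta1 = 3.543, theta2 = 2.1991
x = L1*cos(theta1) + L2*cos(theta1+theta2)
x = -5.523 + 3.5144
x = -2.0086


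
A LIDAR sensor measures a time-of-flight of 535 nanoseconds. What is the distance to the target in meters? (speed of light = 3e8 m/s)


tof = 535 ns = 5.35e-07 s
dist = c * tof / 2
= 3e8 * 5.35e-07 / 2
= 80.25 m


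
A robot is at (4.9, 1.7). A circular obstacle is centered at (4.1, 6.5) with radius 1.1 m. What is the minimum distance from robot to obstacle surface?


center_dist = sqrt((4.9-4.1)^2 + (1.7-6.5)^2)
= sqrt(0.64 + 23.04)
= 4.8662
min_dist = center_dist - radius = 4.8662 - 1.1 = 3.7662 m


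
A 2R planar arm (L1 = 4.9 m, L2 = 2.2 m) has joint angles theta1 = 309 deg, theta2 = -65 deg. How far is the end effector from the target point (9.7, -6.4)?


End effector via forward kinematics:
x = L1*cos(t1) + L2*cos(t1+t2) = 2.1193
y = L1*sin(t1) + L2*sin(t1+t2) = -5.7854
Distance to target:
d = sqrt((9.7 - 2.1193)^2 + (-6.4 - -5.7854)^2)
= sqrt(57.4677 + 0.3778)
= 7.6056 m


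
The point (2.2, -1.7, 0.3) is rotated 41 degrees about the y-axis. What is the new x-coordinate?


Rotation about y-axis: x' = x*cos(theta) + z*sin(theta)
= 2.2 * 0.7547 + 0.3 * 0.6561
= 1.8572


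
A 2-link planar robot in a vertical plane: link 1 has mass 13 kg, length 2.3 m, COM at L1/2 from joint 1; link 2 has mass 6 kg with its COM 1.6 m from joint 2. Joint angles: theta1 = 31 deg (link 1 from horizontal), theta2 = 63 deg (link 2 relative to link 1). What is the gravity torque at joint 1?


Horizontal distance from joint 1 to link-1 COM:
  x_c1 = (L1/2)*cos(t1) = 1.15 * 0.8572 = 0.9857 m
Horizontal distance from joint 1 to link-2 COM:
  x_c2 = L1*cos(t1) + Lc2*cos(t1+t2)
       = 2.3*0.8572 + 1.6*-0.0698 = 1.8599 m
tau1 = m1*g*x_c1 + m2*g*x_c2
     = 13*9.81*0.9857 + 6*9.81*1.8599
     = 125.7117 + 109.4722
     = 235.1839 Nm


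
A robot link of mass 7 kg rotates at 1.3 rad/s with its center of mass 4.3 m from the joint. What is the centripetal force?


F = m * omega^2 * r
= 7 * 1.3^2 * 4.3
= 7 * 1.69 * 4.3
= 50.869 N


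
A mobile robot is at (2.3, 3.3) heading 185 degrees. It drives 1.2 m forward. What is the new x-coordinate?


x_new = x0 + d*cos(theta)
= 2.3 + 1.2*cos(185)
= 2.3 + -1.1954
= 1.1046


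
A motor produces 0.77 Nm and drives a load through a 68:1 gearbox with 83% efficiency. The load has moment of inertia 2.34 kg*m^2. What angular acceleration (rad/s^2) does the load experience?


tau_out = tau_motor * N * eta
= 0.77 * 68 * 0.83 = 43.4588 Nm
alpha = tau_out / I = 43.4588 / 2.34
= 18.5721 rad/s^2


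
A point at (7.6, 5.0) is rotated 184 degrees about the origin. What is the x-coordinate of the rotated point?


x' = x*cos(theta) - y*sin(theta)
cos(184 deg) = -0.9976, sin(184 deg) = -0.0698
x' = 7.6 * -0.9976 - 5.0 * -0.0698
= -7.5815 - -0.3488
= -7.2327


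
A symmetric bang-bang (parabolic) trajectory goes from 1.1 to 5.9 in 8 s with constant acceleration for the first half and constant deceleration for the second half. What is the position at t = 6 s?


Symmetric rest-to-rest: each phase covers (pf-p0)/2 in time T/2. 0.5*a*(T/2)^2 = (pf-p0)/2 => a = 4*(pf-p0)/T^2
a = 4*(5.9-1.1)/8^2 = 0.3
t = 6 is in the deceleration phase (t > T/2).
p = pf - 0.5*a*(T-t)^2 = 5.9 - 0.5*0.3*2^2
= 5.3


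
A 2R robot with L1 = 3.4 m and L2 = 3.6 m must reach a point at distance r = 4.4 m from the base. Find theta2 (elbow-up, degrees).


cos(theta2) = (r^2 - L1^2 - L2^2) / (2*L1*L2)
cos(theta2) = (19.36 - 11.56 - 12.96) / 24.48
cos(theta2) = -0.210784
theta2 = 102.1683 degrees


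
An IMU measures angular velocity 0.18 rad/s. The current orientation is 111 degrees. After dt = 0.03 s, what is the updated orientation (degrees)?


delta_theta = w * dt = 0.18 * 0.03 = 0.0054 rad
= 0.3094 deg
theta_new = 111 + 0.3094 = 111.3094 deg


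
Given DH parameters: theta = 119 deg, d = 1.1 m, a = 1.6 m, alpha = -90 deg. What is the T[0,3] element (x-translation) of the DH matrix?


T[0,3] = a * cos(theta)
= 1.6 * cos(119 deg)
= 1.6 * -0.4848
= -0.7757


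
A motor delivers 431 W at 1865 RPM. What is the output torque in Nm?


omega = 1865 * 2*pi/60 = 195.3023 rad/s
tau = P / omega = 431 / 195.3023
= 2.2068 Nm


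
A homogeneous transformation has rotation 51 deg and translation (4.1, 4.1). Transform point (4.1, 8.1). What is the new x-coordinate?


x' = cos(theta)*px - sin(theta)*py + tx
= 0.6293*4.1 - 0.7771*8.1 + 4.1
= 0.3853


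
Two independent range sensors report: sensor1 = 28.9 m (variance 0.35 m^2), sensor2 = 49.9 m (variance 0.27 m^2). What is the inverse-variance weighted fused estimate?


w1 = (1/var1) / (1/var1 + 1/var2)
   = 2.8571 / (2.8571 + 3.7037) = 0.4355
w2 = 1 - w1 = 0.5645
fused = w1*s1 + w2*s2 = 12.5855 + 28.1694
= 40.7548 m


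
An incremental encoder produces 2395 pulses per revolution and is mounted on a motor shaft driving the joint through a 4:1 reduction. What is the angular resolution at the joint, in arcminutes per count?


counts per rev = 2395
effective counts at joint = 2395 * 4 = 9580
resolution = 360*60 / 9580
= 2.2547 arcmin/count


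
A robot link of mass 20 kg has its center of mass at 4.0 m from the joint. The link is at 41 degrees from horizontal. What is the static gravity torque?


tau = m*g*L*cos(angle)
= 20 * 9.81 * 4.0 * cos(41 deg)
= 20 * 9.81 * 4.0 * 0.7547
= 592.2961 Nm


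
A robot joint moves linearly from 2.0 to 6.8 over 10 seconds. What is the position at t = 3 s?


s = t/T = 3/10 = 0.3
p(t) = p0 + (pf-p0)*s
= 2.0 + (6.8 - 2.0) * 0.3
= 3.44


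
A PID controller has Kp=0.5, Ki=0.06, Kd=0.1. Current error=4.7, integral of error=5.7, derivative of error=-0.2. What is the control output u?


u = Kp*e + Ki*int(e) + Kd*de/dt
= 0.5*4.7 + 0.06*5.7 + 0.1*(-0.2)
= 2.35 + 0.342 + -0.02
= 2.672


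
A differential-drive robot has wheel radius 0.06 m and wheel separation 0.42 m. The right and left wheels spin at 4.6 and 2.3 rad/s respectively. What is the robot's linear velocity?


vR = r*wR = 0.06*4.6 = 0.276 m/s
vL = r*wL = 0.06*2.3 = 0.138 m/s
v = (vR+vL)/2 = 0.207 m/s
omega = (vR-vL)/L = 0.3286 rad/s
linear velocity = 0.207 m/s


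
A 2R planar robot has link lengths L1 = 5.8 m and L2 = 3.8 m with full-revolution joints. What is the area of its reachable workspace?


r_max = L1 + L2 = 9.6 m
r_min = |L1 - L2| = 2.0 m
Area = pi*(r_max^2 - r_min^2)
= pi*(92.16 - 4.0)
= pi * 88.16
= 276.9628 m^2


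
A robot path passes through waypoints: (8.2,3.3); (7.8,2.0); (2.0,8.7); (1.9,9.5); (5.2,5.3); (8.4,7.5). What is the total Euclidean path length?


Segment lengths:
  seg1 = sqrt((-0.4)^2 + (-1.3)^2) = 1.3601
  seg2 = sqrt((-5.8)^2 + (6.7)^2) = 8.8617
  seg3 = sqrt((-0.1)^2 + (0.8)^2) = 0.8062
  seg4 = sqrt((3.3)^2 + (-4.2)^2) = 5.3413
  seg5 = sqrt((3.2)^2 + (2.2)^2) = 3.8833
Total = 20.2527


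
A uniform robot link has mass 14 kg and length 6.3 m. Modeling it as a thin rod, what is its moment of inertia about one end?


I = (1/3) * m * L^2
= (1/3) * 14 * 6.3^2
= 0.333333 * 14 * 39.69
= 185.22 kg*m^2


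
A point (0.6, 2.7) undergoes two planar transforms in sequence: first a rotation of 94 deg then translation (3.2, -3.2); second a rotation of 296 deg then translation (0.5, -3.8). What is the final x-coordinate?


After transform 1:
x1 = cos(94)*0.6 - sin(94)*2.7 + 3.2 = 0.4647
y1 = sin(94)*0.6 + cos(94)*2.7 + -3.2 = -2.7898
After transform 2:
x2 = cos(296)*0.4647 - sin(296)*-2.7898 + 0.5
= -1.8037


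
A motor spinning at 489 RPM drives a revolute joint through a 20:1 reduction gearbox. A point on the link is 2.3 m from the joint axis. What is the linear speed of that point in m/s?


omega_motor = 489 * 2*pi/60 = 51.208 rad/s
omega_joint = omega_motor / 20 = 2.5604 rad/s
v = omega_joint * r = 2.5604 * 2.3
= 5.8889 m/s


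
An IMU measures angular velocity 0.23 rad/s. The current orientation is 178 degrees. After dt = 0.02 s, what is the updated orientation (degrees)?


delta_theta = w * dt = 0.23 * 0.02 = 0.0046 rad
= 0.2636 deg
theta_new = 178 + 0.2636 = 178.2636 deg


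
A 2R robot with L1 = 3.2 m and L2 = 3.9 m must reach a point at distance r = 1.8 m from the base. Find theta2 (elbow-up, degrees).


cos(theta2) = (r^2 - L1^2 - L2^2) / (2*L1*L2)
cos(theta2) = (3.24 - 10.24 - 15.21) / 24.96
cos(theta2) = -0.889824
theta2 = 152.8511 degrees


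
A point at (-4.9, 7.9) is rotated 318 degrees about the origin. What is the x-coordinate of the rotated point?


x' = x*cos(theta) - y*sin(theta)
cos(318 deg) = 0.7431, sin(318 deg) = -0.6691
x' = -4.9 * 0.7431 - 7.9 * -0.6691
= -3.6414 - -5.2861
= 1.6447


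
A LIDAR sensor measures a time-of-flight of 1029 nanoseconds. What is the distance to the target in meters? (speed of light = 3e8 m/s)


tof = 1029 ns = 1.029e-06 s
dist = c * tof / 2
= 3e8 * 1.029e-06 / 2
= 154.35 m


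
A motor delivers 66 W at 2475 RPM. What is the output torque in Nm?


omega = 2475 * 2*pi/60 = 259.1814 rad/s
tau = P / omega = 66 / 259.1814
= 0.2546 Nm


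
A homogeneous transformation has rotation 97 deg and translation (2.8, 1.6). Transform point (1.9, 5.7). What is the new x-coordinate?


x' = cos(theta)*px - sin(theta)*py + tx
= -0.1219*1.9 - 0.9925*5.7 + 2.8
= -3.0891


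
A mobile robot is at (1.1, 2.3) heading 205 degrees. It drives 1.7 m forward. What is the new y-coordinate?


y_new = y0 + d*sin(theta)
= 2.3 + 1.7*sin(205)
= 2.3 + -0.7185
= 1.5815


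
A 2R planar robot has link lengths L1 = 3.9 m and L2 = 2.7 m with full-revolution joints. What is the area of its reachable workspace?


r_max = L1 + L2 = 6.6 m
r_min = |L1 - L2| = 1.2 m
Area = pi*(r_max^2 - r_min^2)
= pi*(43.56 - 1.44)
= pi * 42.12
= 132.3239 m^2


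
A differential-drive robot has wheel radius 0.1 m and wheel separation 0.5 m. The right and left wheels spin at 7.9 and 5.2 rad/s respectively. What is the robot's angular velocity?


vR = r*wR = 0.1*7.9 = 0.79 m/s
vL = r*wL = 0.1*5.2 = 0.52 m/s
v = (vR+vL)/2 = 0.655 m/s
omega = (vR-vL)/L = 0.54 rad/s
angular velocity = 0.54 rad/s


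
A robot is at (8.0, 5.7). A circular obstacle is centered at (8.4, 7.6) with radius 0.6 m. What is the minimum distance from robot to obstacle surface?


center_dist = sqrt((8.0-8.4)^2 + (5.7-7.6)^2)
= sqrt(0.16 + 3.61)
= 1.9416
min_dist = center_dist - radius = 1.9416 - 0.6 = 1.3416 m


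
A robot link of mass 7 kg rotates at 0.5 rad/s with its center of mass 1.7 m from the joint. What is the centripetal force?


F = m * omega^2 * r
= 7 * 0.5^2 * 1.7
= 7 * 0.25 * 1.7
= 2.975 N


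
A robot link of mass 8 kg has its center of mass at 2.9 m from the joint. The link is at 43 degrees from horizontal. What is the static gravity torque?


tau = m*g*L*cos(angle)
= 8 * 9.81 * 2.9 * cos(43 deg)
= 8 * 9.81 * 2.9 * 0.7314
= 166.4503 Nm


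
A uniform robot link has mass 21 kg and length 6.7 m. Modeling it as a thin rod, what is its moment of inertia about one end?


I = (1/3) * m * L^2
= (1/3) * 21 * 6.7^2
= 0.333333 * 21 * 44.89
= 314.23 kg*m^2


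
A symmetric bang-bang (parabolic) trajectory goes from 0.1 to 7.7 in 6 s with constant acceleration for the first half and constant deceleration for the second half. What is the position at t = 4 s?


Symmetric rest-to-rest: each phase covers (pf-p0)/2 in time T/2. 0.5*a*(T/2)^2 = (pf-p0)/2 => a = 4*(pf-p0)/T^2
a = 4*(7.7-0.1)/6^2 = 0.8444
t = 4 is in the deceleration phase (t > T/2).
p = pf - 0.5*a*(T-t)^2 = 7.7 - 0.5*0.8444*2^2
= 6.0111


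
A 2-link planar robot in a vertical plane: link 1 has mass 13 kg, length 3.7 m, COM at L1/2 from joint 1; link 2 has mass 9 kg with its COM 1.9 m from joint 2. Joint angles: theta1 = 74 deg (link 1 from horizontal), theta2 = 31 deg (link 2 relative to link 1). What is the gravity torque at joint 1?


Horizontal distance from joint 1 to link-1 COM:
  x_c1 = (L1/2)*cos(t1) = 1.85 * 0.2756 = 0.5099 m
Horizontal distance from joint 1 to link-2 COM:
  x_c2 = L1*cos(t1) + Lc2*cos(t1+t2)
       = 3.7*0.2756 + 1.9*-0.2588 = 0.5281 m
tau1 = m1*g*x_c1 + m2*g*x_c2
     = 13*9.81*0.5099 + 9*9.81*0.5281
     = 65.0313 + 46.6261
     = 111.6574 Nm


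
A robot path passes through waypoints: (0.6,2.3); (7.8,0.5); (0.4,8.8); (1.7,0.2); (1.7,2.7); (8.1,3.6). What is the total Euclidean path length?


Segment lengths:
  seg1 = sqrt((7.2)^2 + (-1.8)^2) = 7.4216
  seg2 = sqrt((-7.4)^2 + (8.3)^2) = 11.1198
  seg3 = sqrt((1.3)^2 + (-8.6)^2) = 8.6977
  seg4 = sqrt((0.0)^2 + (2.5)^2) = 2.5
  seg5 = sqrt((6.4)^2 + (0.9)^2) = 6.463
Total = 36.2021


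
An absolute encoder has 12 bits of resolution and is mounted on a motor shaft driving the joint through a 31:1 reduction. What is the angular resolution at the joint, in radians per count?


counts = 2^12 = 4096
effective counts at joint = 4096 * 31 = 126976
resolution = 2*pi / 126976
= 4.9483e-05 rad/count


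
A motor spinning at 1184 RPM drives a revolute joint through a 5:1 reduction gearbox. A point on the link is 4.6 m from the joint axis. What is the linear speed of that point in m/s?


omega_motor = 1184 * 2*pi/60 = 123.9882 rad/s
omega_joint = omega_motor / 5 = 24.7976 rad/s
v = omega_joint * r = 24.7976 * 4.6
= 114.0691 m/s


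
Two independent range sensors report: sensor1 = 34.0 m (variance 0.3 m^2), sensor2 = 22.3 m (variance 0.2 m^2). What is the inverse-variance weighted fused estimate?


w1 = (1/var1) / (1/var1 + 1/var2)
   = 3.3333 / (3.3333 + 5.0) = 0.4
w2 = 1 - w1 = 0.6
fused = w1*s1 + w2*s2 = 13.6 + 13.38
= 26.98 m


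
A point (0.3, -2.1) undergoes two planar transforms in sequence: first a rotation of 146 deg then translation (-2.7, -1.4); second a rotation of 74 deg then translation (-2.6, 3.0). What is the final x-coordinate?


After transform 1:
x1 = cos(146)*0.3 - sin(146)*-2.1 + -2.7 = -1.7744
y1 = sin(146)*0.3 + cos(146)*-2.1 + -1.4 = 0.5087
After transform 2:
x2 = cos(74)*-1.7744 - sin(74)*0.5087 + -2.6
= -3.5781
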